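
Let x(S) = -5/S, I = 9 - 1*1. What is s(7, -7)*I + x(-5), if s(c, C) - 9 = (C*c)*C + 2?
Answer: 2833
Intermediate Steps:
s(c, C) = 11 + c*C**2 (s(c, C) = 9 + ((C*c)*C + 2) = 9 + (c*C**2 + 2) = 9 + (2 + c*C**2) = 11 + c*C**2)
I = 8 (I = 9 - 1 = 8)
s(7, -7)*I + x(-5) = (11 + 7*(-7)**2)*8 - 5/(-5) = (11 + 7*49)*8 - 5*(-1/5) = (11 + 343)*8 + 1 = 354*8 + 1 = 2832 + 1 = 2833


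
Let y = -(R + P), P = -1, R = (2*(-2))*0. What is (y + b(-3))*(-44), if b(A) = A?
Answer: 88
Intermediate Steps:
R = 0 (R = -4*0 = 0)
y = 1 (y = -(0 - 1) = -1*(-1) = 1)
(y + b(-3))*(-44) = (1 - 3)*(-44) = -2*(-44) = 88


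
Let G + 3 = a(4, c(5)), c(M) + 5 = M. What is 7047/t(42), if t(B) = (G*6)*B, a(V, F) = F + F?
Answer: -261/28 ≈ -9.3214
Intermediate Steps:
c(M) = -5 + M
a(V, F) = 2*F
G = -3 (G = -3 + 2*(-5 + 5) = -3 + 2*0 = -3 + 0 = -3)
t(B) = -18*B (t(B) = (-3*6)*B = -18*B)
7047/t(42) = 7047/((-18*42)) = 7047/(-756) = 7047*(-1/756) = -261/28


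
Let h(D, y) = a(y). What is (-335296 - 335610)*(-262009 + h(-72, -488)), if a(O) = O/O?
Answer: 175782739248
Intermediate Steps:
a(O) = 1
h(D, y) = 1
(-335296 - 335610)*(-262009 + h(-72, -488)) = (-335296 - 335610)*(-262009 + 1) = -670906*(-262008) = 175782739248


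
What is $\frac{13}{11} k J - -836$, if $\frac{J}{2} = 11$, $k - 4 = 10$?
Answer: $1200$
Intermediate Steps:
$k = 14$ ($k = 4 + 10 = 14$)
$J = 22$ ($J = 2 \cdot 11 = 22$)
$\frac{13}{11} k J - -836 = \frac{13}{11} \cdot 14 \cdot 22 - -836 = 13 \cdot \frac{1}{11} \cdot 14 \cdot 22 + 836 = \frac{13}{11} \cdot 14 \cdot 22 + 836 = \frac{182}{11} \cdot 22 + 836 = 364 + 836 = 1200$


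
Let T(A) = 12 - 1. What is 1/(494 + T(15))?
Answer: 1/505 ≈ 0.0019802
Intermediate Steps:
T(A) = 11
1/(494 + T(15)) = 1/(494 + 11) = 1/505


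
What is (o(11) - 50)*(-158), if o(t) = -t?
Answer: 9638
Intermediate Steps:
(o(11) - 50)*(-158) = (-1*11 - 50)*(-158) = (-11 - 50)*(-158) = -61*(-158) = 9638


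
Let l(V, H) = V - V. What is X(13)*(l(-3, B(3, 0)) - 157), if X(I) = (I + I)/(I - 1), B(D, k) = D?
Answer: -2041/6 ≈ -340.17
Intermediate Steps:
X(I) = 2*I/(-1 + I) (X(I) = (2*I)/(-1 + I) = 2*I/(-1 + I))
l(V, H) = 0
X(13)*(l(-3, B(3, 0)) - 157) = (2*13/(-1 + 13))*(0 - 157) = (2*13/12)*(-157) = (2*13*(1/12))*(-157) = (13/6)*(-157) = -2041/6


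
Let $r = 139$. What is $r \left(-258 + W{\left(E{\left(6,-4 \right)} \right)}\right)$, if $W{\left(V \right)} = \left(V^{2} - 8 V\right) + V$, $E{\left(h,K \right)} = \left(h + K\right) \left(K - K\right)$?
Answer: $-35862$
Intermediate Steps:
$E{\left(h,K \right)} = 0$ ($E{\left(h,K \right)} = \left(K + h\right) 0 = 0$)
$W{\left(V \right)} = V^{2} - 7 V$
$r \left(-258 + W{\left(E{\left(6,-4 \right)} \right)}\right) = 139 \left(-258 + 0 \left(-7 + 0\right)\right) = 139 \left(-258 + 0 \left(-7\right)\right) = 139 \left(-258 + 0\right) = 139 \left(-258\right) = -35862$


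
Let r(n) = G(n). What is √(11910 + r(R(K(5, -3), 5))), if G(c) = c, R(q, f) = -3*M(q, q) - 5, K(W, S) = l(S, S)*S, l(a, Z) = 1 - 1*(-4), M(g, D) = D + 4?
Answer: √11938 ≈ 109.26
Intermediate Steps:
M(g, D) = 4 + D
l(a, Z) = 5 (l(a, Z) = 1 + 4 = 5)
K(W, S) = 5*S
R(q, f) = -17 - 3*q (R(q, f) = -3*(4 + q) - 5 = (-12 - 3*q) - 5 = -17 - 3*q)
r(n) = n
√(11910 + r(R(K(5, -3), 5))) = √(11910 + (-17 - 15*(-3))) = √(11910 + (-17 - 3*(-15))) = √(11910 + (-17 + 45)) = √(11910 + 28) = √11938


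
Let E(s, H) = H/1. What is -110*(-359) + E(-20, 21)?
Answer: 39511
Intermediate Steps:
E(s, H) = H (E(s, H) = H*1 = H)
-110*(-359) + E(-20, 21) = -110*(-359) + 21 = 39490 + 21 = 39511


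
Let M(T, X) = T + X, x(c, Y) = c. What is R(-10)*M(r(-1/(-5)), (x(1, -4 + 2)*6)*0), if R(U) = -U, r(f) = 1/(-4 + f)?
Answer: -50/19 ≈ -2.6316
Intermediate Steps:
R(-10)*M(r(-1/(-5)), (x(1, -4 + 2)*6)*0) = (-1*(-10))*(1/(-4 - 1/(-5)) + (1*6)*0) = 10*(1/(-4 - 1*(-⅕)) + 6*0) = 10*(1/(-4 + ⅕) + 0) = 10*(1/(-19/5) + 0) = 10*(-5/19 + 0) = 10*(-5/19) = -50/19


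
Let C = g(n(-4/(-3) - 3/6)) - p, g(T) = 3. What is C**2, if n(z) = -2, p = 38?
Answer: 1225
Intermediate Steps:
C = -35 (C = 3 - 1*38 = 3 - 38 = -35)
C**2 = (-35)**2 = 1225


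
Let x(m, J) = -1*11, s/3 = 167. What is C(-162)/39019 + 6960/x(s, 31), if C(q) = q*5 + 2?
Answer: -271581128/429209 ≈ -632.75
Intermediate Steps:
s = 501 (s = 3*167 = 501)
x(m, J) = -11
C(q) = 2 + 5*q (C(q) = 5*q + 2 = 2 + 5*q)
C(-162)/39019 + 6960/x(s, 31) = (2 + 5*(-162))/39019 + 6960/(-11) = (2 - 810)*(1/39019) + 6960*(-1/11) = -808*1/39019 - 6960/11 = -808/39019 - 6960/11 = -271581128/429209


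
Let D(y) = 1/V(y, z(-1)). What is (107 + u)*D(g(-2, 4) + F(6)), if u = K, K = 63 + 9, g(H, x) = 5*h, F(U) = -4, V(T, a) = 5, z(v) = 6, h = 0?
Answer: 179/5 ≈ 35.800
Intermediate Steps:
g(H, x) = 0 (g(H, x) = 5*0 = 0)
K = 72
D(y) = ⅕ (D(y) = 1/5 = ⅕)
u = 72
(107 + u)*D(g(-2, 4) + F(6)) = (107 + 72)*(⅕) = 179*(⅕) = 179/5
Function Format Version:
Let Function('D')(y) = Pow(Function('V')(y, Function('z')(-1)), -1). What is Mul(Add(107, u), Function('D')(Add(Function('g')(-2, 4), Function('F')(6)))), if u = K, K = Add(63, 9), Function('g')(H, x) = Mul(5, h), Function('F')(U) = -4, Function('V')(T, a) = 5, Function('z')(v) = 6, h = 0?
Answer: Rational(179, 5) ≈ 35.800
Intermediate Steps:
Function('g')(H, x) = 0 (Function('g')(H, x) = Mul(5, 0) = 0)
K = 72
Function('D')(y) = Rational(1, 5) (Function('D')(y) = Pow(5, -1) = Rational(1, 5))
u = 72
Mul(Add(107, u), Function('D')(Add(Function('g')(-2, 4), Function('F')(6)))) = Mul(Add(107, 72), Rational(1, 5)) = Mul(179, Rational(1, 5)) = Rational(179, 5)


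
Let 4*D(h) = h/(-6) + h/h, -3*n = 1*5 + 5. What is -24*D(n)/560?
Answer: -1/60 ≈ -0.016667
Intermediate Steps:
n = -10/3 (n = -(1*5 + 5)/3 = -(5 + 5)/3 = -1/3*10 = -10/3 ≈ -3.3333)
D(h) = 1/4 - h/24 (D(h) = (h/(-6) + h/h)/4 = (h*(-1/6) + 1)/4 = (-h/6 + 1)/4 = (1 - h/6)/4 = 1/4 - h/24)
-24*D(n)/560 = -24*(1/4 - 1/24*(-10/3))/560 = -24*(1/4 + 5/36)*(1/560) = -24*7/18*(1/560) = -28/3*1/560 = -1/60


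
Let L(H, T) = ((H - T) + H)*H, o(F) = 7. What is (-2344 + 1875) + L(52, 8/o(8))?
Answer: 34157/7 ≈ 4879.6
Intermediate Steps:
L(H, T) = H*(-T + 2*H) (L(H, T) = (-T + 2*H)*H = H*(-T + 2*H))
(-2344 + 1875) + L(52, 8/o(8)) = (-2344 + 1875) + 52*(-8/7 + 2*52) = -469 + 52*(-8/7 + 104) = -469 + 52*(720/7) = -469 + 37440/7 = 34157/7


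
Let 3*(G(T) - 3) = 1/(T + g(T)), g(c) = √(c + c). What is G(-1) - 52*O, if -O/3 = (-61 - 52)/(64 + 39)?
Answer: -155974/927 - I*√2/9 ≈ -168.26 - 0.15713*I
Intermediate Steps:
g(c) = √2*√c (g(c) = √(2*c) = √2*√c)
O = 339/103 (O = -3*(-61 - 52)/(64 + 39) = -(-339)/103 = -3*(-113/103) = 339/103 ≈ 3.2913)
G(T) = 3 + 1/(3*(T + √2*√T))
G(-1) - 52*O = (⅓ + 3*(-1) + 3*√2*√(-1))/(-1 + √2*√(-1)) - 52*339/103 = (⅓ - 3 + 3*√2*I)/(-1 + √2*I) - 17628/103 = (⅓ - 3 + 3*I*√2)/(-1 + I*√2) - 17628/103 = (-8/3 + 3*I*√2)/(-1 + I*√2) - 17628/103 = -17628/103 + (-8/3 + 3*I*√2)/(-1 + I*√2)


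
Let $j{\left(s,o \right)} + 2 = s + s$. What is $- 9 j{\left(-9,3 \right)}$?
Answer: $180$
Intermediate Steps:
$j{\left(s,o \right)} = -2 + 2 s$ ($j{\left(s,o \right)} = -2 + \left(s + s\right) = -2 + 2 s$)
$- 9 j{\left(-9,3 \right)} = - 9 \left(-2 + 2 \left(-9\right)\right) = - 9 \left(-2 - 18\right) = \left(-9\right) \left(-20\right) = 180$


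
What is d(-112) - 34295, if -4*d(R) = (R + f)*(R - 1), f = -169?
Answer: -168933/4 ≈ -42233.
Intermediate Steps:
d(R) = -(-1 + R)*(-169 + R)/4 (d(R) = -(R - 169)*(R - 1)/4 = -(-169 + R)*(-1 + R)/4 = -(-1 + R)*(-169 + R)/4)
d(-112) - 34295 = (-169/4 - ¼*(-112)² + (85/2)*(-112)) - 34295 = (-169/4 - ¼*12544 - 4760) - 34295 = (-169/4 - 3136 - 4760) - 34295 = -31753/4 - 34295 = -168933/4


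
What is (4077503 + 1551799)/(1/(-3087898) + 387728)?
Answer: 17382710387196/1197264515743 ≈ 14.519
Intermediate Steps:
(4077503 + 1551799)/(1/(-3087898) + 387728) = 5629302/(-1/3087898 + 387728) = 5629302/(1197264515743/3087898) = 5629302*(3087898/1197264515743) = 17382710387196/1197264515743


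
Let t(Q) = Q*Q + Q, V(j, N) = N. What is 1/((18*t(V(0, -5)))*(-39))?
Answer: -1/14040 ≈ -7.1225e-5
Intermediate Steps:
t(Q) = Q + Q**2 (t(Q) = Q**2 + Q = Q + Q**2)
1/((18*t(V(0, -5)))*(-39)) = 1/((18*(-5*(1 - 5)))*(-39)) = 1/((18*(-5*(-4)))*(-39)) = 1/((18*20)*(-39)) = 1/(360*(-39)) = 1/(-14040) = -1/14040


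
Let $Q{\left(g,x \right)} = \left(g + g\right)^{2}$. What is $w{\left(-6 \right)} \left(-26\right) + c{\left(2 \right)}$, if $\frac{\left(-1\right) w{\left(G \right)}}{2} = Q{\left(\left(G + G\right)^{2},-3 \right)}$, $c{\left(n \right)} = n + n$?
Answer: $4313092$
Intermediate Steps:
$c{\left(n \right)} = 2 n$
$Q{\left(g,x \right)} = 4 g^{2}$ ($Q{\left(g,x \right)} = \left(2 g\right)^{2} = 4 g^{2}$)
$w{\left(G \right)} = - 128 G^{4}$ ($w{\left(G \right)} = - 2 \cdot 4 \left(\left(G + G\right)^{2}\right)^{2} = - 2 \cdot 4 \left(\left(2 G\right)^{2}\right)^{2} = - 2 \cdot 4 \left(4 G^{2}\right)^{2} = - 2 \cdot 4 \cdot 16 G^{4} = - 2 \cdot 64 G^{4} = - 128 G^{4}$)
$w{\left(-6 \right)} \left(-26\right) + c{\left(2 \right)} = - 128 \left(-6\right)^{4} \left(-26\right) + 2 \cdot 2 = \left(-128\right) 1296 \left(-26\right) + 4 = \left(-165888\right) \left(-26\right) + 4 = 4313088 + 4 = 4313092$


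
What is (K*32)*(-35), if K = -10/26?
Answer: 5600/13 ≈ 430.77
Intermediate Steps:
K = -5/13 (K = -10*1/26 = -5/13 ≈ -0.38462)
(K*32)*(-35) = -5/13*32*(-35) = -160/13*(-35) = 5600/13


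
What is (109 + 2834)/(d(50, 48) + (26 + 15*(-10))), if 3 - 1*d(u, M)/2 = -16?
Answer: -2943/86 ≈ -34.221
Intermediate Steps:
d(u, M) = 38 (d(u, M) = 6 - 2*(-16) = 6 + 32 = 38)
(109 + 2834)/(d(50, 48) + (26 + 15*(-10))) = (109 + 2834)/(38 + (26 + 15*(-10))) = 2943/(38 + (26 - 150)) = 2943/(38 - 124) = 2943/(-86) = 2943*(-1/86) = -2943/86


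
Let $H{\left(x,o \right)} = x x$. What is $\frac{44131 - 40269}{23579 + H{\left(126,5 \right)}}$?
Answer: $\frac{3862}{39455} \approx 0.097884$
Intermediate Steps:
$H{\left(x,o \right)} = x^{2}$
$\frac{44131 - 40269}{23579 + H{\left(126,5 \right)}} = \frac{44131 - 40269}{23579 + 126^{2}} = \frac{3862}{23579 + 15876} = \frac{3862}{39455}$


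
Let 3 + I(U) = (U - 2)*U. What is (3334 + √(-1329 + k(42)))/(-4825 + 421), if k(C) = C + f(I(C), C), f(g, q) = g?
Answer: -1667/2202 - √390/4404 ≈ -0.76152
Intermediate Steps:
I(U) = -3 + U*(-2 + U) (I(U) = -3 + (U - 2)*U = -3 + (-2 + U)*U = -3 + U*(-2 + U))
k(C) = -3 + C² - C (k(C) = C + (-3 + C² - 2*C) = -3 + C² - C)
(3334 + √(-1329 + k(42)))/(-4825 + 421) = (3334 + √(-1329 + (-3 + 42² - 1*42)))/(-4825 + 421) = (3334 + √(-1329 + (-3 + 1764 - 42)))/(-4404) = (3334 + √(-1329 + 1719))*(-1/4404) = (3334 + √390)*(-1/4404) = -1667/2202 - √390/4404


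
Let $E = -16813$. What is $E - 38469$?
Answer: $-55282$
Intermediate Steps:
$E - 38469 = -16813 - 38469 = -55282$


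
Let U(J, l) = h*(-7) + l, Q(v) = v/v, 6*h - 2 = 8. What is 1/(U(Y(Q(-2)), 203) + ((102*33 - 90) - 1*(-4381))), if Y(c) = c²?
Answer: 3/23545 ≈ 0.00012742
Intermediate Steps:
h = 5/3 (h = ⅓ + (⅙)*8 = ⅓ + 4/3 = 5/3 ≈ 1.6667)
Q(v) = 1
U(J, l) = -35/3 + l (U(J, l) = (5/3)*(-7) + l = -35/3 + l)
1/(U(Y(Q(-2)), 203) + ((102*33 - 90) - 1*(-4381))) = 1/((-35/3 + 203) + ((102*33 - 90) - 1*(-4381))) = 1/(574/3 + ((3366 - 90) + 4381)) = 1/(574/3 + (3276 + 4381)) = 1/(574/3 + 7657) = 1/(23545/3) = 3/23545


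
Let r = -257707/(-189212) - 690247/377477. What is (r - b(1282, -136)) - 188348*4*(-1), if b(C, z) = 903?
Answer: 53745122558800511/71423178124 ≈ 7.5249e+5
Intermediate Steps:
r = -33324550125/71423178124 (r = -257707*(-1/189212) - 690247*1/377477 = 257707/189212 - 690247/377477 = -33324550125/71423178124 ≈ -0.46658)
(r - b(1282, -136)) - 188348*4*(-1) = (-33324550125/71423178124 - 1*903) - 188348*4*(-1) = (-33324550125/71423178124 - 903) - (-753392) = -64528454396097/71423178124 - 188348*(-4) = -64528454396097/71423178124 + 753392 = 53745122558800511/71423178124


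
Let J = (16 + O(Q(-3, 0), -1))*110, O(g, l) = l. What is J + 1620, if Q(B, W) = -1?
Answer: 3270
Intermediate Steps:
J = 1650 (J = (16 - 1)*110 = 15*110 = 1650)
J + 1620 = 1650 + 1620 = 3270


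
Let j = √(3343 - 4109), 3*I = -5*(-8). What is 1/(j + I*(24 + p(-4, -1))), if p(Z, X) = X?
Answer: 1380/426647 - 9*I*√766/853294 ≈ 0.0032345 - 0.00029192*I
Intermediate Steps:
I = 40/3 (I = (-5*(-8))/3 = (⅓)*40 = 40/3 ≈ 13.333)
j = I*√766 (j = √(-766) = I*√766 ≈ 27.677*I)
1/(j + I*(24 + p(-4, -1))) = 1/(I*√766 + 40*(24 - 1)/3) = 1/(I*√766 + (40/3)*23) = 1/(I*√766 + 920/3) = 1/(920/3 + I*√766)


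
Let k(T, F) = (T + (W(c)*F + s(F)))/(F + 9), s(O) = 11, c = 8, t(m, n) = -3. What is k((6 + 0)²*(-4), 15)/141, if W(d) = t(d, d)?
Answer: -89/1692 ≈ -0.052600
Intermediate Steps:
W(d) = -3
k(T, F) = (11 + T - 3*F)/(9 + F) (k(T, F) = (T + (-3*F + 11))/(F + 9) = (T + (11 - 3*F))/(9 + F) = (11 + T - 3*F)/(9 + F))
k((6 + 0)²*(-4), 15)/141 = ((11 + (6 + 0)²*(-4) - 3*15)/(9 + 15))/141 = ((11 + 6²*(-4) - 45)/24)*(1/141) = ((11 + 36*(-4) - 45)/24)*(1/141) = ((11 - 144 - 45)/24)*(1/141) = ((1/24)*(-178))*(1/141) = -89/12*1/141 = -89/1692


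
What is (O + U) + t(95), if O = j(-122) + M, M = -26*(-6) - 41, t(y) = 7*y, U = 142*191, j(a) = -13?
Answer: 27889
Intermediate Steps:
U = 27122
M = 115 (M = 156 - 41 = 115)
O = 102 (O = -13 + 115 = 102)
(O + U) + t(95) = (102 + 27122) + 7*95 = 27224 + 665 = 27889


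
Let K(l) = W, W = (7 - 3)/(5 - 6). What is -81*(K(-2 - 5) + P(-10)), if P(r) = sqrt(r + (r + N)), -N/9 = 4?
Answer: 324 - 162*I*sqrt(14) ≈ 324.0 - 606.15*I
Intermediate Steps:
N = -36 (N = -9*4 = -36)
W = -4 (W = 4/(-1) = 4*(-1) = -4)
K(l) = -4
P(r) = sqrt(-36 + 2*r) (P(r) = sqrt(r + (r - 36)) = sqrt(r + (-36 + r)) = sqrt(-36 + 2*r))
-81*(K(-2 - 5) + P(-10)) = -81*(-4 + sqrt(-36 + 2*(-10))) = -81*(-4 + sqrt(-36 - 20)) = -81*(-4 + sqrt(-56)) = -81*(-4 + 2*I*sqrt(14)) = 324 - 162*I*sqrt(14)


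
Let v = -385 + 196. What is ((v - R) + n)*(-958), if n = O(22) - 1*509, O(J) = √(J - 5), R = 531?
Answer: 1177382 - 958*√17 ≈ 1.1734e+6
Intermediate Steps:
O(J) = √(-5 + J)
v = -189
n = -509 + √17 (n = √(-5 + 22) - 1*509 = √17 - 509 = -509 + √17 ≈ -504.88)
((v - R) + n)*(-958) = ((-189 - 1*531) + (-509 + √17))*(-958) = ((-189 - 531) + (-509 + √17))*(-958) = (-720 + (-509 + √17))*(-958) = (-1229 + √17)*(-958) = 1177382 - 958*√17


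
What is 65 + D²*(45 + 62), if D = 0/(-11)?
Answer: 65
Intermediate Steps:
D = 0 (D = 0*(-1/11) = 0)
65 + D²*(45 + 62) = 65 + 0²*(45 + 62) = 65 + 0*107 = 65 + 0 = 65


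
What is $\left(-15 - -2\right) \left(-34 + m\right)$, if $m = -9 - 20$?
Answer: $819$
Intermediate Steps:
$m = -29$ ($m = -9 - 20 = -29$)
$\left(-15 - -2\right) \left(-34 + m\right) = \left(-15 - -2\right) \left(-34 - 29\right) = \left(-15 + 2\right) \left(-63\right) = \left(-13\right) \left(-63\right) = 819$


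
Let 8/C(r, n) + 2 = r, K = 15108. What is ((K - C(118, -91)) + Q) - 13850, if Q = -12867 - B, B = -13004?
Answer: 40453/29 ≈ 1394.9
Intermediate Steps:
C(r, n) = 8/(-2 + r)
Q = 137 (Q = -12867 - 1*(-13004) = -12867 + 13004 = 137)
((K - C(118, -91)) + Q) - 13850 = ((15108 - 8/(-2 + 118)) + 137) - 13850 = ((15108 - 8/116) + 137) - 13850 = ((15108 - 1*2/29) + 137) - 13850 = ((15108 - 2/29) + 137) - 13850 = (438130/29 + 137) - 13850 = 442103/29 - 13850 = 40453/29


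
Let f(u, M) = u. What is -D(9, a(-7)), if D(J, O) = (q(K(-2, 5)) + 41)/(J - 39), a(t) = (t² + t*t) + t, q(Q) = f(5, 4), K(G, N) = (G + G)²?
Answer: 23/15 ≈ 1.5333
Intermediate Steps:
K(G, N) = 4*G² (K(G, N) = (2*G)² = 4*G²)
q(Q) = 5
a(t) = t + 2*t² (a(t) = (t² + t²) + t = 2*t² + t = t + 2*t²)
D(J, O) = 46/(-39 + J) (D(J, O) = (5 + 41)/(J - 39) = 46/(-39 + J))
-D(9, a(-7)) = -46/(-39 + 9) = -46/(-30) = -46*(-1)/30 = -1*(-23/15) = 23/15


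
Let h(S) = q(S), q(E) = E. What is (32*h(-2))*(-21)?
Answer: 1344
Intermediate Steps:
h(S) = S
(32*h(-2))*(-21) = (32*(-2))*(-21) = -64*(-21) = 1344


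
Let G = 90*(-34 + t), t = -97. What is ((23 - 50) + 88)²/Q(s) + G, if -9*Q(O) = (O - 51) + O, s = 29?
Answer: -116019/7 ≈ -16574.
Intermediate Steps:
Q(O) = 17/3 - 2*O/9 (Q(O) = -((O - 51) + O)/9 = -((-51 + O) + O)/9 = -(-51 + 2*O)/9 = 17/3 - 2*O/9)
G = -11790 (G = 90*(-34 - 97) = 90*(-131) = -11790)
((23 - 50) + 88)²/Q(s) + G = ((23 - 50) + 88)²/(17/3 - 2/9*29) - 11790 = (-27 + 88)²/(17/3 - 58/9) - 11790 = 61²/(-7/9) - 11790 = 3721*(-9/7) - 11790 = -33489/7 - 11790 = -116019/7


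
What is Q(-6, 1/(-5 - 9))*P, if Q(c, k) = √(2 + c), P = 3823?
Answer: 7646*I ≈ 7646.0*I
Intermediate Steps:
Q(-6, 1/(-5 - 9))*P = √(2 - 6)*3823 = √(-4)*3823 = (2*I)*3823 = 7646*I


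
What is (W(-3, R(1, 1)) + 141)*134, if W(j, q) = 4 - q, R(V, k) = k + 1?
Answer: 19162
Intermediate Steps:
R(V, k) = 1 + k
(W(-3, R(1, 1)) + 141)*134 = ((4 - (1 + 1)) + 141)*134 = ((4 - 1*2) + 141)*134 = ((4 - 2) + 141)*134 = (2 + 141)*134 = 143*134 = 19162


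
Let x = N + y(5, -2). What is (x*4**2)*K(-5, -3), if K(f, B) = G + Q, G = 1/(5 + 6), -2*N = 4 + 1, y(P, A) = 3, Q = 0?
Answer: 8/11 ≈ 0.72727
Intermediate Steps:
N = -5/2 (N = -(4 + 1)/2 = -1/2*5 = -5/2 ≈ -2.5000)
G = 1/11 ≈ 0.090909
x = 1/2 (x = -5/2 + 3 = 1/2 ≈ 0.50000)
K(f, B) = 1/11 (K(f, B) = 1/11 + 0 = 1/11)
(x*4**2)*K(-5, -3) = ((1/2)*4**2)*(1/11) = ((1/2)*16)*(1/11) = 8*(1/11) = 8/11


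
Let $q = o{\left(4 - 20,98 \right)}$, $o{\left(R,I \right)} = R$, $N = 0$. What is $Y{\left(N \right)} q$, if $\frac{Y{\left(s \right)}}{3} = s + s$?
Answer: $0$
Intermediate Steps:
$q = -16$ ($q = 4 - 20 = -16$)
$Y{\left(s \right)} = 6 s$ ($Y{\left(s \right)} = 3 \left(s + s\right) = 3 \cdot 2 s = 6 s$)
$Y{\left(N \right)} q = 6 \cdot 0 \left(-16\right) = 0 \left(-16\right) = 0$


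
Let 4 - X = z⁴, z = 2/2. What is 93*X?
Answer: 279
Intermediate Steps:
z = 1 (z = 2*(½) = 1)
X = 3 (X = 4 - 1*1⁴ = 4 - 1*1 = 4 - 1 = 3)
93*X = 93*3 = 279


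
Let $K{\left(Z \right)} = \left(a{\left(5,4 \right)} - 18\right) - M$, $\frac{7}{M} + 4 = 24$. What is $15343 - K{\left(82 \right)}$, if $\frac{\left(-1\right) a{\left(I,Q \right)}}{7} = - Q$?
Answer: $\frac{306667}{20} \approx 15333.0$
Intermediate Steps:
$M = \frac{7}{20}$ ($M = \frac{7}{-4 + 24} = \frac{7}{20} \approx 0.35$)
$a{\left(I,Q \right)} = 7 Q$ ($a{\left(I,Q \right)} = - 7 \left(- Q\right) = 7 Q$)
$K{\left(Z \right)} = \frac{193}{20}$ ($K{\left(Z \right)} = \left(7 \cdot 4 - 18\right) - \frac{7}{20} = \left(28 - 18\right) - \frac{7}{20} = 10 - \frac{7}{20} = \frac{193}{20}$)
$15343 - K{\left(82 \right)} = 15343 - \frac{193}{20} = \frac{306667}{20}$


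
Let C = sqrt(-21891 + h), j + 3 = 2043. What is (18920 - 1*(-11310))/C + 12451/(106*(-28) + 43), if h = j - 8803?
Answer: -12451/2925 - 15115*I*sqrt(28654)/14327 ≈ -4.2568 - 178.59*I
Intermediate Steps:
j = 2040 (j = -3 + 2043 = 2040)
h = -6763 (h = 2040 - 8803 = -6763)
C = I*sqrt(28654) (C = sqrt(-21891 - 6763) = sqrt(-28654) = I*sqrt(28654) ≈ 169.27*I)
(18920 - 1*(-11310))/C + 12451/(106*(-28) + 43) = (18920 - 1*(-11310))/((I*sqrt(28654))) + 12451/(106*(-28) + 43) = (18920 + 11310)*(-I*sqrt(28654)/28654) + 12451/(-2968 + 43) = 30230*(-I*sqrt(28654)/28654) + 12451/(-2925) = -15115*I*sqrt(28654)/14327 + 12451*(-1/2925) = -15115*I*sqrt(28654)/14327 - 12451/2925 = -12451/2925 - 15115*I*sqrt(28654)/14327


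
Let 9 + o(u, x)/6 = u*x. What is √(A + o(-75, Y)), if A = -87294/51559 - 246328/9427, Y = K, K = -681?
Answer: √72376843271539552106834/486046693 ≈ 553.51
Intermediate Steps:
Y = -681
A = -13523345890/486046693 (A = -87294*1/51559 - 246328*1/9427 = -87294/51559 - 246328/9427 = -13523345890/486046693 ≈ -27.823)
o(u, x) = -54 + 6*u*x (o(u, x) = -54 + 6*(u*x) = -54 + 6*u*x)
√(A + o(-75, Y)) = √(-13523345890/486046693 + (-54 + 6*(-75)*(-681))) = √(-13523345890/486046693 + (-54 + 306450)) = √(-13523345890/486046693 + 306396) = √(148909239202538/486046693) = √72376843271539552106834/486046693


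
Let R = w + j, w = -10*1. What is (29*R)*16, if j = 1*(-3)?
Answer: -6032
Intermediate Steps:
j = -3
w = -10
R = -13 (R = -10 - 3 = -13)
(29*R)*16 = (29*(-13))*16 = -377*16 = -6032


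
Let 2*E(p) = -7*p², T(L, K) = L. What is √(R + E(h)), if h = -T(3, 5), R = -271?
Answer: 11*I*√10/2 ≈ 17.393*I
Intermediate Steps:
h = -3 (h = -1*3 = -3)
E(p) = -7*p²/2 (E(p) = (-7*p²)/2 = -7*p²/2)
√(R + E(h)) = √(-271 - 7/2*(-3)²) = √(-271 - 7/2*9) = √(-271 - 63/2) = √(-605/2) = 11*I*√10/2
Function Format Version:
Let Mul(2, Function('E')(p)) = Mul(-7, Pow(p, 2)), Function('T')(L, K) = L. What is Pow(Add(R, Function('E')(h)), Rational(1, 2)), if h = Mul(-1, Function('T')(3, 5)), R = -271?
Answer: Mul(Rational(11, 2), I, Pow(10, Rational(1, 2))) ≈ Mul(17.393, I)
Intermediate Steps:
h = -3 (h = Mul(-1, 3) = -3)
Function('E')(p) = Mul(Rational(-7, 2), Pow(p, 2)) (Function('E')(p) = Mul(Rational(1, 2), Mul(-7, Pow(p, 2))) = Mul(Rational(-7, 2), Pow(p, 2)))
Pow(Add(R, Function('E')(h)), Rational(1, 2)) = Pow(Add(-271, Mul(Rational(-7, 2), Pow(-3, 2))), Rational(1, 2)) = Pow(Add(-271, Mul(Rational(-7, 2), 9)), Rational(1, 2)) = Pow(Add(-271, Rational(-63, 2)), Rational(1, 2)) = Pow(Rational(-605, 2), Rational(1, 2)) = Mul(Rational(11, 2), I, Pow(10, Rational(1, 2)))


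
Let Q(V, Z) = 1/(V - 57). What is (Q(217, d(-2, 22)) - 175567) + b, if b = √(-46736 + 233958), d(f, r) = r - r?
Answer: -28090719/160 + √187222 ≈ -1.7513e+5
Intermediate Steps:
d(f, r) = 0
b = √187222 ≈ 432.69
Q(V, Z) = 1/(-57 + V)
(Q(217, d(-2, 22)) - 175567) + b = (1/(-57 + 217) - 175567) + √187222 = (1/160 - 175567) + √187222 = -28090719/160 + √187222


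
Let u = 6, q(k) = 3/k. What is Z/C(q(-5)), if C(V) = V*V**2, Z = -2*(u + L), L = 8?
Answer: 3500/27 ≈ 129.63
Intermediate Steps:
Z = -28 (Z = -2*(6 + 8) = -2*14 = -28)
C(V) = V**3
Z/C(q(-5)) = -28/((3/(-5))**3) = -28/((3*(-1/5))**3) = -28/((-3/5)**3) = -28/(-27/125) = -28*(-125/27) = 3500/27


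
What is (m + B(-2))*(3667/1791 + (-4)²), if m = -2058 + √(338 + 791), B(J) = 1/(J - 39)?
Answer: -2727382417/73431 + 32323*√1129/1791 ≈ -36536.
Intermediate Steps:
B(J) = 1/(-39 + J)
m = -2058 + √1129 ≈ -2024.4
(m + B(-2))*(3667/1791 + (-4)²) = ((-2058 + √1129) + 1/(-39 - 2))*(3667/1791 + (-4)²) = ((-2058 + √1129) + 1/(-41))*(3667*(1/1791) + 16) = ((-2058 + √1129) - 1/41)*(3667/1791 + 16) = (-84379/41 + √1129)*(32323/1791) = -2727382417/73431 + 32323*√1129/1791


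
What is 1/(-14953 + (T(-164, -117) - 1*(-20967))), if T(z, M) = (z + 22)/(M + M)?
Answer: 117/703709 ≈ 0.00016626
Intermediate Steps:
T(z, M) = (22 + z)/(2*M) (T(z, M) = (22 + z)/((2*M)) = (22 + z)*(1/(2*M)) = (22 + z)/(2*M))
1/(-14953 + (T(-164, -117) - 1*(-20967))) = 1/(-14953 + ((½)*(22 - 164)/(-117) - 1*(-20967))) = 1/(-14953 + ((½)*(-1/117)*(-142) + 20967)) = 1/(-14953 + (71/117 + 20967)) = 1/(-14953 + 2453210/117) = 1/(703709/117) = 117/703709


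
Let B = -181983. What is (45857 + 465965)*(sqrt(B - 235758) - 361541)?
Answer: -185044637702 + 511822*I*sqrt(417741) ≈ -1.8504e+11 + 3.3081e+8*I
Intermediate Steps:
(45857 + 465965)*(sqrt(B - 235758) - 361541) = (45857 + 465965)*(sqrt(-181983 - 235758) - 361541) = 511822*(sqrt(-417741) - 361541) = 511822*(I*sqrt(417741) - 361541) = 511822*(-361541 + I*sqrt(417741)) = -185044637702 + 511822*I*sqrt(417741)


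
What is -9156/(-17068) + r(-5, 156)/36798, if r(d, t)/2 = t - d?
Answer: 42802298/78508533 ≈ 0.54519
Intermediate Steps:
r(d, t) = -2*d + 2*t (r(d, t) = 2*(t - d) = -2*d + 2*t)
-9156/(-17068) + r(-5, 156)/36798 = -9156/(-17068) + (-2*(-5) + 2*156)/36798 = -9156*(-1/17068) + (10 + 312)*(1/36798) = 2289/4267 + 322*(1/36798) = 2289/4267 + 161/18399 = 42802298/78508533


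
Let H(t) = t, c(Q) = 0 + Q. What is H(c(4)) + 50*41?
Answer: 2054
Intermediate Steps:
c(Q) = Q
H(c(4)) + 50*41 = 4 + 50*41 = 4 + 2050 = 2054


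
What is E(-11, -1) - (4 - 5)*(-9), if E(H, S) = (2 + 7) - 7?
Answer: -7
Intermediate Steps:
E(H, S) = 2 (E(H, S) = 9 - 7 = 2)
E(-11, -1) - (4 - 5)*(-9) = 2 - (4 - 5)*(-9) = 2 - (-1)*(-9) = 2 - 1*9 = 2 - 9 = -7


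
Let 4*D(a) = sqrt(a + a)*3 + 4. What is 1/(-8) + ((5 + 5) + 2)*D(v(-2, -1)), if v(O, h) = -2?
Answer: 95/8 + 18*I ≈ 11.875 + 18.0*I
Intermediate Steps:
D(a) = 1 + 3*sqrt(2)*sqrt(a)/4 (D(a) = (sqrt(a + a)*3 + 4)/4 = (sqrt(2*a)*3 + 4)/4 = ((sqrt(2)*sqrt(a))*3 + 4)/4 = (3*sqrt(2)*sqrt(a) + 4)/4 = (4 + 3*sqrt(2)*sqrt(a))/4 = 1 + 3*sqrt(2)*sqrt(a)/4)
1/(-8) + ((5 + 5) + 2)*D(v(-2, -1)) = 1/(-8) + ((5 + 5) + 2)*(1 + 3*sqrt(2)*sqrt(-2)/4) = -1/8 + (10 + 2)*(1 + 3*sqrt(2)*(I*sqrt(2))/4) = -1/8 + 12*(1 + 3*I/2) = -1/8 + (12 + 18*I) = 95/8 + 18*I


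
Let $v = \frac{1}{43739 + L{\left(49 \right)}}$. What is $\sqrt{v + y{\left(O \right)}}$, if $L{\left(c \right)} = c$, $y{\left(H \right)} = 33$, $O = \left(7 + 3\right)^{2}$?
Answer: $\frac{\sqrt{15818469735}}{21894} \approx 5.7446$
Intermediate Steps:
$O = 100$ ($O = 10^{2} = 100$)
$v = \frac{1}{43788}$ ($v = \frac{1}{43739 + 49} = \frac{1}{43788} \approx 2.2837 \cdot 10^{-5}$)
$\sqrt{v + y{\left(O \right)}} = \sqrt{\frac{1}{43788} + 33} = \sqrt{\frac{1445005}{43788}} = \frac{\sqrt{15818469735}}{21894}$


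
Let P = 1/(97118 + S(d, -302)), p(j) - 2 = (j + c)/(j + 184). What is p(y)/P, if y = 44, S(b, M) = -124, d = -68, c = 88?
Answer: 4752706/19 ≈ 2.5014e+5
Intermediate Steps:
p(j) = 2 + (88 + j)/(184 + j) (p(j) = 2 + (j + 88)/(j + 184) = 2 + (88 + j)/(184 + j))
P = 1/96994 (P = 1/(97118 - 124) = 1/96994 ≈ 1.0310e-5)
p(y)/P = (3*(152 + 44)/(184 + 44))/(1/96994) = (3*196/228)*96994 = (3*(1/228)*196)*96994 = (49/19)*96994 = 4752706/19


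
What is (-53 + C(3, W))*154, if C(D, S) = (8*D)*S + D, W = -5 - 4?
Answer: -40964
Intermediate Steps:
W = -9
C(D, S) = D + 8*D*S (C(D, S) = 8*D*S + D = D + 8*D*S)
(-53 + C(3, W))*154 = (-53 + 3*(1 + 8*(-9)))*154 = (-53 + 3*(1 - 72))*154 = (-53 + 3*(-71))*154 = (-53 - 213)*154 = -266*154 = -40964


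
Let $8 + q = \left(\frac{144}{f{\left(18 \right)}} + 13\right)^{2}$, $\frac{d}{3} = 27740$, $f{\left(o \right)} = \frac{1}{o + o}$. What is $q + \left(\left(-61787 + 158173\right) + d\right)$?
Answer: $27188407$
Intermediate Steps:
$f{\left(o \right)} = \frac{1}{2 o}$
$d = 83220$ ($d = 3 \cdot 27740 = 83220$)
$q = 27008801$ ($q = -8 + \left(\frac{144}{\frac{1}{2} \cdot \frac{1}{18}} + 13\right)^{2} = -8 + \left(144 \frac{1}{\frac{1}{36}} + 13\right)^{2} = -8 + \left(144 \cdot 36 + 13\right)^{2} = -8 + \left(5184 + 13\right)^{2} = -8 + 5197^{2} = -8 + 27008809 = 27008801$)
$q + \left(\left(-61787 + 158173\right) + d\right) = 27008801 + \left(\left(-61787 + 158173\right) + 83220\right) = 27008801 + \left(96386 + 83220\right) = 27008801 + 179606 = 27188407$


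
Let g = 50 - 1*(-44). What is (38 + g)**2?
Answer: 17424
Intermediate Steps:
g = 94 (g = 50 + 44 = 94)
(38 + g)**2 = (38 + 94)**2 = 132**2 = 17424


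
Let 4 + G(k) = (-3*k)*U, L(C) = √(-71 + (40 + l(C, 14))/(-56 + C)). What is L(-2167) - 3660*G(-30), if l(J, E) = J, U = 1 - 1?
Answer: 14640 + I*√38459382/741 ≈ 14640.0 + 8.3692*I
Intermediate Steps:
U = 0
L(C) = √(-71 + (40 + C)/(-56 + C))
G(k) = -4 (G(k) = -4 - 3*k*0 = -4 + 0 = -4)
L(-2167) - 3660*G(-30) = √2*√((2008 - 35*(-2167))/(-56 - 2167)) - 3660*(-4) = √2*√((2008 + 75845)/(-2223)) - 1*(-14640) = √2*√(-1/2223*77853) + 14640 = √2*√(-25951/741) + 14640 = √2*(I*√19229691/741) + 14640 = I*√38459382/741 + 14640 = 14640 + I*√38459382/741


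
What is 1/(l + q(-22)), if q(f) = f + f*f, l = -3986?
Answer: -1/3524 ≈ -0.00028377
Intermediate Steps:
q(f) = f + f²
1/(l + q(-22)) = 1/(-3986 - 22*(1 - 22)) = 1/(-3986 - 22*(-21)) = 1/(-3986 + 462) = 1/(-3524) = -1/3524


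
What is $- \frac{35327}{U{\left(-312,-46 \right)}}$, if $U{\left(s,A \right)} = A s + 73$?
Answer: $- \frac{35327}{14425} \approx -2.449$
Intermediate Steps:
$U{\left(s,A \right)} = 73 + A s$
$- \frac{35327}{U{\left(-312,-46 \right)}} = - \frac{35327}{73 - -14352} = - \frac{35327}{73 + 14352} = - \frac{35327}{14425}$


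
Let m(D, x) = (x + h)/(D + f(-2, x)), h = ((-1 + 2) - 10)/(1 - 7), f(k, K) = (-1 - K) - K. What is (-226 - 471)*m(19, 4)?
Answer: -7667/20 ≈ -383.35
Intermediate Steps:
f(k, K) = -1 - 2*K
h = 3/2 (h = (1 - 10)/(-6) = -9*(-⅙) = 3/2 ≈ 1.5000)
m(D, x) = (3/2 + x)/(-1 + D - 2*x) (m(D, x) = (x + 3/2)/(D + (-1 - 2*x)) = (3/2 + x)/(-1 + D - 2*x))
(-226 - 471)*m(19, 4) = (-226 - 471)*((-3/2 - 1*4)/(1 - 1*19 + 2*4)) = -697*(-3/2 - 4)/(1 - 19 + 8) = -697*(-11)/((-10)*2) = -(-697)*(-11)/(10*2) = -697*11/20 = -7667/20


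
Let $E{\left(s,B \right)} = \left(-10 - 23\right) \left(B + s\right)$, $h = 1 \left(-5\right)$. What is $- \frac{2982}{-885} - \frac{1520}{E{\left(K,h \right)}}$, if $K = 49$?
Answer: $\frac{472922}{107085} \approx 4.4163$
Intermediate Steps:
$h = -5$
$E{\left(s,B \right)} = - 33 B - 33 s$ ($E{\left(s,B \right)} = - 33 \left(B + s\right) = - 33 B - 33 s$)
$- \frac{2982}{-885} - \frac{1520}{E{\left(K,h \right)}} = - \frac{2982}{-885} - \frac{1520}{\left(-33\right) \left(-5\right) - 1617} = \left(-2982\right) \left(- \frac{1}{885}\right) - \frac{1520}{165 - 1617} = \frac{994}{295} - \frac{1520}{-1452} = \frac{994}{295} - - \frac{380}{363} = \frac{994}{295} + \frac{380}{363} = \frac{472922}{107085}$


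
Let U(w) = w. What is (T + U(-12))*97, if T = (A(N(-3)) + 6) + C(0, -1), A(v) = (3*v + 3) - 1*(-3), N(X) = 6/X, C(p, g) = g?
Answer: -679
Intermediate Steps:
A(v) = 6 + 3*v (A(v) = (3 + 3*v) + 3 = 6 + 3*v)
T = 5 (T = ((6 + 3*(6/(-3))) + 6) - 1 = ((6 + 3*(6*(-⅓))) + 6) - 1 = ((6 + 3*(-2)) + 6) - 1 = ((6 - 6) + 6) - 1 = (0 + 6) - 1 = 6 - 1 = 5)
(T + U(-12))*97 = (5 - 12)*97 = -7*97 = -679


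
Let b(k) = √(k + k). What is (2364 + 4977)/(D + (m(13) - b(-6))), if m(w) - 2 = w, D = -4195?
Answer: -7671345/4368103 + 7341*I*√3/8736206 ≈ -1.7562 + 0.0014554*I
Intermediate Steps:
b(k) = √2*√k (b(k) = √(2*k) = √2*√k)
m(w) = 2 + w
(2364 + 4977)/(D + (m(13) - b(-6))) = (2364 + 4977)/(-4195 + ((2 + 13) - √2*√(-6))) = 7341/(-4195 + (15 - √2*I*√6)) = 7341/(-4195 + (15 - 2*I*√3)) = 7341/(-4180 - 2*I*√3)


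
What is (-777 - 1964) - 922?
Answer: -3663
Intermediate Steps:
(-777 - 1964) - 922 = -2741 - 922 = -3663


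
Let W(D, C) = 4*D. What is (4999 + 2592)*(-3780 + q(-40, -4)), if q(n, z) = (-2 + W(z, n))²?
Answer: -26234496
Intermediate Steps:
q(n, z) = (-2 + 4*z)²
(4999 + 2592)*(-3780 + q(-40, -4)) = (4999 + 2592)*(-3780 + 4*(-1 + 2*(-4))²) = 7591*(-3780 + 4*(-1 - 8)²) = 7591*(-3780 + 4*(-9)²) = 7591*(-3780 + 4*81) = 7591*(-3780 + 324) = 7591*(-3456) = -26234496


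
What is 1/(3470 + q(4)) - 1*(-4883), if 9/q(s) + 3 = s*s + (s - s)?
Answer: 220316090/45119 ≈ 4883.0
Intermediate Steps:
q(s) = 9/(-3 + s**2) (q(s) = 9/(-3 + (s*s + (s - s))) = 9/(-3 + (s**2 + 0)) = 9/(-3 + s**2))
1/(3470 + q(4)) - 1*(-4883) = 1/(3470 + 9/(-3 + 4**2)) - 1*(-4883) = 1/(3470 + 9/(-3 + 16)) + 4883 = 1/(3470 + 9/13) + 4883 = 1/(45119/13) + 4883 = 13/45119 + 4883 = 220316090/45119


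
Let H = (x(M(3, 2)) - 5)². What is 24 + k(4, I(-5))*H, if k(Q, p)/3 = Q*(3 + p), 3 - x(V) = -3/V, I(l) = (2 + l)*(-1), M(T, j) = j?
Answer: 42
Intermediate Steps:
I(l) = -2 - l
x(V) = 3 + 3/V (x(V) = 3 - (-3)/V = 3 + 3/V)
H = ¼ (H = ((3 + 3/2) - 5)² = (9/2 - 5)² = (-½)² = ¼ ≈ 0.25000)
k(Q, p) = 3*Q*(3 + p) (k(Q, p) = 3*(Q*(3 + p)) = 3*Q*(3 + p))
24 + k(4, I(-5))*H = 24 + (3*4*(3 + (-2 - 1*(-5))))*(¼) = 24 + (3*4*(3 + (-2 + 5)))*(¼) = 24 + (3*4*(3 + 3))*(¼) = 24 + (3*4*6)*(¼) = 24 + 72*(¼) = 24 + 18 = 42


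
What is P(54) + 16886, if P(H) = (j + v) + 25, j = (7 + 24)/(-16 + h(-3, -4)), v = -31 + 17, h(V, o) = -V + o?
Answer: 287218/17 ≈ 16895.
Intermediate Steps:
h(V, o) = o - V
v = -14
j = -31/17 (j = (7 + 24)/(-16 + (-4 - 1*(-3))) = 31/(-16 + (-4 + 3)) = 31/(-16 - 1) = 31/(-17) = 31*(-1/17) = -31/17 ≈ -1.8235)
P(H) = 156/17 (P(H) = (-31/17 - 14) + 25 = -269/17 + 25 = 156/17)
P(54) + 16886 = 156/17 + 16886 = 287218/17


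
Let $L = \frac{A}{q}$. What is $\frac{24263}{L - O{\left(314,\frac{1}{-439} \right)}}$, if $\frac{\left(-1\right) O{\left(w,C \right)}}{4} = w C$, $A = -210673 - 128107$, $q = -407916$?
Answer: $- \frac{1086224933403}{90904519} \approx -11949.0$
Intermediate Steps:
$A = -338780$
$L = \frac{84695}{101979}$ ($L = - \frac{338780}{-407916} = \left(-338780\right) \left(- \frac{1}{407916}\right) = \frac{84695}{101979} \approx 0.83051$)
$O{\left(w,C \right)} = - 4 C w$ ($O{\left(w,C \right)} = - 4 w C = - 4 C w$)
$\frac{24263}{L - O{\left(314,\frac{1}{-439} \right)}} = \frac{24263}{\frac{84695}{101979} - \left(-4\right) \frac{1}{-439} \cdot 314} = \frac{24263}{\frac{84695}{101979} - \left(-4\right) \left(- \frac{1}{439}\right) 314} = \frac{24263}{\frac{84695}{101979} - \frac{1256}{439}} = \frac{24263}{- \frac{90904519}{44768781}} = 24263 \left(- \frac{44768781}{90904519}\right) = - \frac{1086224933403}{90904519}$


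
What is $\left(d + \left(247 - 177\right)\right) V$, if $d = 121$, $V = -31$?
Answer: $-5921$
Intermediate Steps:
$\left(d + \left(247 - 177\right)\right) V = \left(121 + \left(247 - 177\right)\right) \left(-31\right) = \left(121 + 70\right) \left(-31\right) = 191 \left(-31\right) = -5921$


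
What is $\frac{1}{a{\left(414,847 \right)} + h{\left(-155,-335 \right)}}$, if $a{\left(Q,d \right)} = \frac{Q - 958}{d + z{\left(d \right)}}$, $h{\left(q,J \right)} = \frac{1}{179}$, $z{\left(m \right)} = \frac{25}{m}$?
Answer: $- \frac{3777079}{2404707} \approx -1.5707$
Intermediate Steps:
$h{\left(q,J \right)} = \frac{1}{179}$
$a{\left(Q,d \right)} = \frac{-958 + Q}{d + \frac{25}{d}}$ ($a{\left(Q,d \right)} = \frac{Q - 958}{d + \frac{25}{d}} = \frac{-958 + Q}{d + \frac{25}{d}}$)
$\frac{1}{a{\left(414,847 \right)} + h{\left(-155,-335 \right)}} = \frac{1}{\frac{847 \left(-958 + 414\right)}{25 + 847^{2}} + \frac{1}{179}} = \frac{1}{847 \frac{1}{25 + 717409} \left(-544\right) + \frac{1}{179}} = \frac{1}{847 \cdot \frac{1}{717434} \left(-544\right) + \frac{1}{179}} = \frac{1}{- \frac{13552}{21101} + \frac{1}{179}} = \frac{1}{- \frac{2404707}{3777079}} = - \frac{3777079}{2404707}$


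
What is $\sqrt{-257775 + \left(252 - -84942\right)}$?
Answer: $i \sqrt{172581} \approx 415.43 i$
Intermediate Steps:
$\sqrt{-257775 + \left(252 - -84942\right)} = \sqrt{-257775 + \left(252 + 84942\right)} = \sqrt{-257775 + 85194} = \sqrt{-172581} = i \sqrt{172581}$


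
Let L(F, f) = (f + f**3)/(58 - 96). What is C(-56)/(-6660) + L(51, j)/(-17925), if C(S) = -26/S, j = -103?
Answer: -1358665289/846805680 ≈ -1.6045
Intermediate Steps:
L(F, f) = -f/38 - f**3/38 (L(F, f) = (f + f**3)/(-38) = (f + f**3)*(-1/38) = -f/38 - f**3/38)
C(-56)/(-6660) + L(51, j)/(-17925) = -26/(-56)/(-6660) - 1/38*(-103)*(1 + (-103)**2)/(-17925) = -26*(-1/56)*(-1/6660) - 1/38*(-103)*(1 + 10609)*(-1/17925) = (13/28)*(-1/6660) - 1/38*(-103)*10610*(-1/17925) = -13/186480 + (546415/19)*(-1/17925) = -13/186480 - 109283/68115 = -1358665289/846805680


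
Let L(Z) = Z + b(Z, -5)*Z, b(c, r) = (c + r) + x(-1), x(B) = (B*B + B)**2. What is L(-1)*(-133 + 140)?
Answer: 35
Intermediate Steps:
x(B) = (B + B**2)**2 (x(B) = (B**2 + B)**2 = (B + B**2)**2)
b(c, r) = c + r (b(c, r) = (c + r) + (-1)**2*(1 - 1)**2 = (c + r) + 1*0**2 = (c + r) + 1*0 = (c + r) + 0 = c + r)
L(Z) = Z + Z*(-5 + Z) (L(Z) = Z + (Z - 5)*Z = Z + (-5 + Z)*Z = Z + Z*(-5 + Z))
L(-1)*(-133 + 140) = (-(-4 - 1))*(-133 + 140) = -1*(-5)*7 = 5*7 = 35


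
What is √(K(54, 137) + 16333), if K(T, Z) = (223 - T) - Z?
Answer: √16365 ≈ 127.93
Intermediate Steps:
K(T, Z) = 223 - T - Z
√(K(54, 137) + 16333) = √((223 - 1*54 - 1*137) + 16333) = √((223 - 54 - 137) + 16333) = √(32 + 16333) = √16365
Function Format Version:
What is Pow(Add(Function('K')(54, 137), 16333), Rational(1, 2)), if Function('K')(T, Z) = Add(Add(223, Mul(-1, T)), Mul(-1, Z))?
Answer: Pow(16365, Rational(1, 2)) ≈ 127.93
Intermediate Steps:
Function('K')(T, Z) = Add(223, Mul(-1, T), Mul(-1, Z))
Pow(Add(Function('K')(54, 137), 16333), Rational(1, 2)) = Pow(Add(Add(223, Mul(-1, 54), Mul(-1, 137)), 16333), Rational(1, 2)) = Pow(Add(Add(223, -54, -137), 16333), Rational(1, 2)) = Pow(Add(32, 16333), Rational(1, 2)) = Pow(16365, Rational(1, 2))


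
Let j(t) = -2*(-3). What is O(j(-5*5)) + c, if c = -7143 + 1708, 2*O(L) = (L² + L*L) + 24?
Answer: -5387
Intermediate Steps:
j(t) = 6
O(L) = 12 + L² (O(L) = ((L² + L*L) + 24)/2 = ((L² + L²) + 24)/2 = (2*L² + 24)/2 = (24 + 2*L²)/2 = 12 + L²)
c = -5435
O(j(-5*5)) + c = (12 + 6²) - 5435 = (12 + 36) - 5435 = 48 - 5435 = -5387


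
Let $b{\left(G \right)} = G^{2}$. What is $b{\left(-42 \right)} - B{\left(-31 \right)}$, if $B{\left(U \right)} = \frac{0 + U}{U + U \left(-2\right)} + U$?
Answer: $1796$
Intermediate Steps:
$B{\left(U \right)} = -1 + U$ ($B{\left(U \right)} = \frac{U}{U - 2 U} + U = \frac{U}{\left(-1\right) U} + U = U \left(- \frac{1}{U}\right) + U = -1 + U$)
$b{\left(-42 \right)} - B{\left(-31 \right)} = \left(-42\right)^{2} - \left(-1 - 31\right) = 1764 - -32 = 1764 + 32 = 1796$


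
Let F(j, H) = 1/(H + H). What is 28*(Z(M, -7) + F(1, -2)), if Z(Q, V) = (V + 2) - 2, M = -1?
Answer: -203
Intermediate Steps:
F(j, H) = 1/(2*H)
Z(Q, V) = V (Z(Q, V) = (2 + V) - 2 = V)
28*(Z(M, -7) + F(1, -2)) = 28*(-7 + (1/2)/(-2)) = 28*(-7 + (1/2)*(-1/2)) = 28*(-7 - 1/4) = 28*(-29/4) = -203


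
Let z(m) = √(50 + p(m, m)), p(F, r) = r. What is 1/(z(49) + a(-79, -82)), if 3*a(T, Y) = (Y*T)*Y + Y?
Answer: -144894/25659664763 - 27*√11/282256312393 ≈ -5.6471e-6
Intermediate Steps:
a(T, Y) = Y/3 + T*Y²/3 (a(T, Y) = ((Y*T)*Y + Y)/3 = ((T*Y)*Y + Y)/3 = (T*Y² + Y)/3 = (Y + T*Y²)/3 = Y/3 + T*Y²/3)
z(m) = √(50 + m)
1/(z(49) + a(-79, -82)) = 1/(√(50 + 49) + (⅓)*(-82)*(1 - 79*(-82))) = 1/(√99 + (⅓)*(-82)*(1 + 6478)) = 1/(3*√11 + (⅓)*(-82)*6479) = 1/(3*√11 - 531278/3) = 1/(-531278/3 + 3*√11)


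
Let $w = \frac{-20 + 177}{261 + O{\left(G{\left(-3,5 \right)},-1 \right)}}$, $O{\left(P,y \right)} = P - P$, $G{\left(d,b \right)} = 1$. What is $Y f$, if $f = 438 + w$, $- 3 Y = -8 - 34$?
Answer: $\frac{1602650}{261} \approx 6140.4$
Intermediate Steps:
$Y = 14$ ($Y = - \frac{-8 - 34}{3} = \left(- \frac{1}{3}\right) \left(-42\right) = 14$)
$O{\left(P,y \right)} = 0$
$w = \frac{157}{261}$ ($w = \frac{-20 + 177}{261 + 0} = \frac{157}{261} \approx 0.60153$)
$f = \frac{114475}{261}$ ($f = 438 + \frac{157}{261} = \frac{114475}{261} \approx 438.6$)
$Y f = 14 \cdot \frac{114475}{261} = \frac{1602650}{261}$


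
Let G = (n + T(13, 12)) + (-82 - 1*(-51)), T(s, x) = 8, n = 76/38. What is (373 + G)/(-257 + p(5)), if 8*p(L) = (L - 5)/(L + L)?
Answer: -352/257 ≈ -1.3696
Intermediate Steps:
n = 2 (n = 76*(1/38) = 2)
p(L) = (-5 + L)/(16*L) (p(L) = ((L - 5)/(L + L))/8 = ((-5 + L)/((2*L)))/8 = ((-5 + L)*(1/(2*L)))/8 = ((-5 + L)/(2*L))/8 = (-5 + L)/(16*L))
G = -21 (G = (2 + 8) + (-82 - 1*(-51)) = 10 + (-82 + 51) = 10 - 31 = -21)
(373 + G)/(-257 + p(5)) = (373 - 21)/(-257 + (1/16)*(-5 + 5)/5) = 352/(-257 + (1/16)*(⅕)*0) = 352/(-257 + 0) = 352/(-257) = 352*(-1/257) = -352/257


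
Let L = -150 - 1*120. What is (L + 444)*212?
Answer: 36888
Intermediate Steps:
L = -270 (L = -150 - 120 = -270)
(L + 444)*212 = (-270 + 444)*212 = 174*212 = 36888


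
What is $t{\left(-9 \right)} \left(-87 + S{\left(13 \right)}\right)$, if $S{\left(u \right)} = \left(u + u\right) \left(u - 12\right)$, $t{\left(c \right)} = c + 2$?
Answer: $427$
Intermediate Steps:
$t{\left(c \right)} = 2 + c$
$S{\left(u \right)} = 2 u \left(-12 + u\right)$
$t{\left(-9 \right)} \left(-87 + S{\left(13 \right)}\right) = \left(2 - 9\right) \left(-87 + 2 \cdot 13 \left(-12 + 13\right)\right) = - 7 \left(-87 + 2 \cdot 13 \cdot 1\right) = - 7 \left(-87 + 26\right) = \left(-7\right) \left(-61\right) = 427$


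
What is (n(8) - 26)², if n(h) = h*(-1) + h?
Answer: 676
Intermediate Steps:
n(h) = 0 (n(h) = -h + h = 0)
(n(8) - 26)² = (0 - 26)² = (-26)² = 676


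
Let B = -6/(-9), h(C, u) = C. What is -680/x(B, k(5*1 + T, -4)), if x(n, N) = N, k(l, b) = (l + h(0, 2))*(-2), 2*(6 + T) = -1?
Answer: -680/3 ≈ -226.67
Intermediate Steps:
T = -13/2 (T = -6 + (½)*(-1) = -6 - ½ = -13/2 ≈ -6.5000)
B = ⅔ (B = -6*(-⅑) = ⅔ ≈ 0.66667)
k(l, b) = -2*l (k(l, b) = (l + 0)*(-2) = l*(-2) = -2*l)
-680/x(B, k(5*1 + T, -4)) = -680*(-1/(2*(5*1 - 13/2))) = -680*(-1/(2*(5 - 13/2))) = -680/((-2*(-3/2))) = -680/3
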